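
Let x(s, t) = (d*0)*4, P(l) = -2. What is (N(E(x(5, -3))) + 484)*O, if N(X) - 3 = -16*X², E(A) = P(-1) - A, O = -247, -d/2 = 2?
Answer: -104481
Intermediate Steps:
d = -4 (d = -2*2 = -4)
x(s, t) = 0 (x(s, t) = -4*0*4 = 0*4 = 0)
E(A) = -2 - A
N(X) = 3 - 16*X²
(N(E(x(5, -3))) + 484)*O = ((3 - 16*(-2 - 1*0)²) + 484)*(-247) = ((3 - 16*(-2 + 0)²) + 484)*(-247) = ((3 - 16*(-2)²) + 484)*(-247) = ((3 - 16*4) + 484)*(-247) = ((3 - 64) + 484)*(-247) = (-61 + 484)*(-247) = 423*(-247) = -104481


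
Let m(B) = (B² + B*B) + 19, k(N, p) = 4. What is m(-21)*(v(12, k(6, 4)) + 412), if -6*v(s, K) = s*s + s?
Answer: 347786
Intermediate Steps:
v(s, K) = -s/6 - s²/6 (v(s, K) = -(s*s + s)/6 = -(s² + s)/6 = -(s + s²)/6 = -s/6 - s²/6)
m(B) = 19 + 2*B² (m(B) = (B² + B²) + 19 = 2*B² + 19 = 19 + 2*B²)
m(-21)*(v(12, k(6, 4)) + 412) = (19 + 2*(-21)²)*(-⅙*12*(1 + 12) + 412) = (19 + 2*441)*(-⅙*12*13 + 412) = (19 + 882)*(-26 + 412) = 901*386 = 347786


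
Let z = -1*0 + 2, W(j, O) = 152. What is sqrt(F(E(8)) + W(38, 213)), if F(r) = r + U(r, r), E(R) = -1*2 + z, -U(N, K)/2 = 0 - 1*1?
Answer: sqrt(154) ≈ 12.410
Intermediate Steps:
U(N, K) = 2 (U(N, K) = -2*(0 - 1*1) = -2*(0 - 1) = -2*(-1) = 2)
z = 2 (z = 0 + 2 = 2)
E(R) = 0 (E(R) = -1*2 + 2 = -2 + 2 = 0)
F(r) = 2 + r (F(r) = r + 2 = 2 + r)
sqrt(F(E(8)) + W(38, 213)) = sqrt((2 + 0) + 152) = sqrt(2 + 152) = sqrt(154)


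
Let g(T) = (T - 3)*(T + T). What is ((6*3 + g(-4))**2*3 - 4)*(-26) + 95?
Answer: -426929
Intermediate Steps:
g(T) = 2*T*(-3 + T) (g(T) = (-3 + T)*(2*T) = 2*T*(-3 + T))
((6*3 + g(-4))**2*3 - 4)*(-26) + 95 = ((6*3 + 2*(-4)*(-3 - 4))**2*3 - 4)*(-26) + 95 = ((18 + 2*(-4)*(-7))**2*3 - 4)*(-26) + 95 = ((18 + 56)**2*3 - 4)*(-26) + 95 = (74**2*3 - 4)*(-26) + 95 = (5476*3 - 4)*(-26) + 95 = (16428 - 4)*(-26) + 95 = 16424*(-26) + 95 = -427024 + 95 = -426929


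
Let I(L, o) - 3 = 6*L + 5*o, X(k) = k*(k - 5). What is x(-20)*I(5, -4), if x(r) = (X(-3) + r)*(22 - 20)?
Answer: 104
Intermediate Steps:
X(k) = k*(-5 + k)
x(r) = 48 + 2*r (x(r) = (-3*(-5 - 3) + r)*(22 - 20) = (-3*(-8) + r)*2 = (24 + r)*2 = 48 + 2*r)
I(L, o) = 3 + 5*o + 6*L (I(L, o) = 3 + (6*L + 5*o) = 3 + (5*o + 6*L) = 3 + 5*o + 6*L)
x(-20)*I(5, -4) = (48 + 2*(-20))*(3 + 5*(-4) + 6*5) = (48 - 40)*(3 - 20 + 30) = 8*13 = 104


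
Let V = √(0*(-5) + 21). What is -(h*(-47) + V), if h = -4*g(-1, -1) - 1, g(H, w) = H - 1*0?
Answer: 141 - √21 ≈ 136.42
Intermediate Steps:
g(H, w) = H (g(H, w) = H + 0 = H)
h = 3 (h = -4*(-1) - 1 = 4 - 1 = 3)
V = √21 (V = √(0 + 21) = √21 ≈ 4.5826)
-(h*(-47) + V) = -(3*(-47) + √21) = -(-141 + √21) = 141 - √21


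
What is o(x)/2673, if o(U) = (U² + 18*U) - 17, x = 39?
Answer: 2206/2673 ≈ 0.82529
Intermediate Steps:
o(U) = -17 + U² + 18*U
o(x)/2673 = (-17 + 39² + 18*39)/2673 = (-17 + 1521 + 702)*(1/2673) = 2206*(1/2673) = 2206/2673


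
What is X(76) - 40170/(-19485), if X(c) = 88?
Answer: 116990/1299 ≈ 90.062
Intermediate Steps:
X(76) - 40170/(-19485) = 88 - 40170/(-19485) = 88 - 40170*(-1)/19485 = 88 - 1*(-2678/1299) = 88 + 2678/1299 = 116990/1299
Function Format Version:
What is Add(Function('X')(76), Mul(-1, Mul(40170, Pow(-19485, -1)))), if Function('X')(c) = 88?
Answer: Rational(116990, 1299) ≈ 90.062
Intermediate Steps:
Add(Function('X')(76), Mul(-1, Mul(40170, Pow(-19485, -1)))) = Add(88, Mul(-1, Mul(40170, Pow(-19485, -1)))) = Add(88, Mul(-1, Mul(40170, Rational(-1, 19485)))) = Add(88, Mul(-1, Rational(-2678, 1299))) = Add(88, Rational(2678, 1299)) = Rational(116990, 1299)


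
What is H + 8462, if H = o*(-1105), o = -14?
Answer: 23932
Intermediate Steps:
H = 15470 (H = -14*(-1105) = 15470)
H + 8462 = 15470 + 8462 = 23932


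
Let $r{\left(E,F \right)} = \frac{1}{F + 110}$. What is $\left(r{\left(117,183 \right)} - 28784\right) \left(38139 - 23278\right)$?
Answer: $- \frac{125333379171}{293} \approx -4.2776 \cdot 10^{8}$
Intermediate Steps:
$r{\left(E,F \right)} = \frac{1}{110 + F}$
$\left(r{\left(117,183 \right)} - 28784\right) \left(38139 - 23278\right) = \left(\frac{1}{110 + 183} - 28784\right) \left(38139 - 23278\right) = \left(\frac{1}{293} - 28784\right) 14861 = \left(- \frac{8433711}{293}\right) 14861 = - \frac{125333379171}{293}$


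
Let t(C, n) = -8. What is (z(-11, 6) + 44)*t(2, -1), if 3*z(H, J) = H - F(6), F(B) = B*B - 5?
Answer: -240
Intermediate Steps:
F(B) = -5 + B² (F(B) = B² - 5 = -5 + B²)
z(H, J) = -31/3 + H/3 (z(H, J) = (H - (-5 + 6²))/3 = (H - (-5 + 36))/3 = (H - 1*31)/3 = (H - 31)/3 = (-31 + H)/3 = -31/3 + H/3)
(z(-11, 6) + 44)*t(2, -1) = ((-31/3 + (⅓)*(-11)) + 44)*(-8) = ((-31/3 - 11/3) + 44)*(-8) = (-14 + 44)*(-8) = 30*(-8) = -240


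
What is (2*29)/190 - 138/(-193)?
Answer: 18707/18335 ≈ 1.0203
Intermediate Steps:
(2*29)/190 - 138/(-193) = 58*(1/190) - 138*(-1/193) = 29/95 + 138/193 = 18707/18335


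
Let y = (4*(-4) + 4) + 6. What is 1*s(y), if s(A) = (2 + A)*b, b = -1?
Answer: 4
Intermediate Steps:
y = -6 (y = (-16 + 4) + 6 = -12 + 6 = -6)
s(A) = -2 - A (s(A) = (2 + A)*(-1) = -2 - A)
1*s(y) = 1*(-2 - 1*(-6)) = 1*(-2 + 6) = 1*4 = 4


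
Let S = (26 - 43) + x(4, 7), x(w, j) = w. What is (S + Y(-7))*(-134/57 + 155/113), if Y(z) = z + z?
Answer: 56763/2147 ≈ 26.438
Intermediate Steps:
Y(z) = 2*z
S = -13 (S = (26 - 43) + 4 = -17 + 4 = -13)
(S + Y(-7))*(-134/57 + 155/113) = (-13 + 2*(-7))*(-134/57 + 155/113) = (-13 - 14)*(-134*1/57 + 155*(1/113)) = -27*(-134/57 + 155/113) = -27*(-6307/6441) = 56763/2147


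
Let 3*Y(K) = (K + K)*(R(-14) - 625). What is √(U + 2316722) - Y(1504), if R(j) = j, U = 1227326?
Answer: 640704 + 4*√221503 ≈ 6.4259e+5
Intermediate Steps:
Y(K) = -426*K (Y(K) = ((K + K)*(-14 - 625))/3 = ((2*K)*(-639))/3 = (-1278*K)/3 = -426*K)
√(U + 2316722) - Y(1504) = √(1227326 + 2316722) - (-426)*1504 = √3544048 - 1*(-640704) = 4*√221503 + 640704 = 640704 + 4*√221503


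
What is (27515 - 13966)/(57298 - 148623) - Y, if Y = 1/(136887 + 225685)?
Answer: -4912579353/33111887900 ≈ -0.14836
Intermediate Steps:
Y = 1/362572 ≈ 2.7581e-6
(27515 - 13966)/(57298 - 148623) - Y = (27515 - 13966)/(57298 - 148623) - 1*1/362572 = 13549/(-91325) - 1/362572 = 13549*(-1/91325) - 1/362572 = -13549/91325 - 1/362572 = -4912579353/33111887900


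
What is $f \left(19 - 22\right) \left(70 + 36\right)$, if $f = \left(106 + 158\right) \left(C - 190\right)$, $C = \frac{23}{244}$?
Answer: $\frac{972520956}{61} \approx 1.5943 \cdot 10^{7}$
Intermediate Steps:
$C = \frac{23}{244}$ ($C = 23 \cdot \frac{1}{244} = \frac{23}{244} \approx 0.094262$)
$f = - \frac{3058242}{61}$ ($f = \left(106 + 158\right) \left(\frac{23}{244} - 190\right) = 264 \left(\frac{23}{244} - 190\right) = 264 \left(- \frac{46337}{244}\right) = - \frac{3058242}{61} \approx -50135.0$)
$f \left(19 - 22\right) \left(70 + 36\right) = - \frac{3058242 \left(19 - 22\right) \left(70 + 36\right)}{61} = - \frac{3058242 \left(\left(-3\right) 106\right)}{61} = \left(- \frac{3058242}{61}\right) \left(-318\right) = \frac{972520956}{61}$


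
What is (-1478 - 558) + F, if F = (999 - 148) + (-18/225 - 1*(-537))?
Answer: -16202/25 ≈ -648.08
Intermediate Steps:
F = 34698/25 (F = 851 + (-18*1/225 + 537) = 851 + (-2/25 + 537) = 851 + 13423/25 = 34698/25 ≈ 1387.9)
(-1478 - 558) + F = (-1478 - 558) + 34698/25 = -2036 + 34698/25 = -16202/25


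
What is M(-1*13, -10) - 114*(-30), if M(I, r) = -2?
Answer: 3418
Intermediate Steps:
M(-1*13, -10) - 114*(-30) = -2 - 114*(-30) = -2 + 3420 = 3418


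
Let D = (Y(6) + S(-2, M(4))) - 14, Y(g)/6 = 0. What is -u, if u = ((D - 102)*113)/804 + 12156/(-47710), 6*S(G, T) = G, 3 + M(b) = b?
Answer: 955429771/57538260 ≈ 16.605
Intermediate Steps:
M(b) = -3 + b
Y(g) = 0 (Y(g) = 6*0 = 0)
S(G, T) = G/6
D = -43/3 (D = (0 + (1/6)*(-2)) - 14 = (0 - 1/3) - 14 = -1/3 - 14 = -43/3 ≈ -14.333)
u = -955429771/57538260 (u = ((-43/3 - 102)*113)/804 + 12156/(-47710) = -349/3*113*(1/804) + 12156*(-1/47710) = -39437/3*1/804 - 6078/23855 = -39437/2412 - 6078/23855 = -955429771/57538260 ≈ -16.605)
-u = -1*(-955429771/57538260) = 955429771/57538260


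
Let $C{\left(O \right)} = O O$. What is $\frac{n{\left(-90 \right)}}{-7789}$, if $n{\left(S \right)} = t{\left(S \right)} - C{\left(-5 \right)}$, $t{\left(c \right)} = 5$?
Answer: $\frac{20}{7789} \approx 0.0025677$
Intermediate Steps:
$C{\left(O \right)} = O^{2}$
$n{\left(S \right)} = -20$ ($n{\left(S \right)} = 5 - \left(-5\right)^{2} = 5 - 25 = -20$)
$\frac{n{\left(-90 \right)}}{-7789} = - \frac{20}{-7789} = \left(-20\right) \left(- \frac{1}{7789}\right) = \frac{20}{7789}$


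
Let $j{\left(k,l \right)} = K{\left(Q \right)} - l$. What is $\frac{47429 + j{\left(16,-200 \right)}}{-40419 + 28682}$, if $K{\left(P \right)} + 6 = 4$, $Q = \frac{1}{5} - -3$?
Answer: $- \frac{491}{121} \approx -4.0579$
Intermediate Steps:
$Q = \frac{16}{5}$ ($Q = \frac{1}{5} + 3 = \frac{16}{5} \approx 3.2$)
$K{\left(P \right)} = -2$ ($K{\left(P \right)} = -6 + 4 = -2$)
$j{\left(k,l \right)} = -2 - l$
$\frac{47429 + j{\left(16,-200 \right)}}{-40419 + 28682} = \frac{47429 - -198}{-40419 + 28682} = \frac{47429 + \left(-2 + 200\right)}{-11737} = \left(47429 + 198\right) \left(- \frac{1}{11737}\right) = 47627 \left(- \frac{1}{11737}\right) = - \frac{491}{121}$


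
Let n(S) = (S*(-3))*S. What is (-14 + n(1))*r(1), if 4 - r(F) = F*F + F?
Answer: -34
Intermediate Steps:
r(F) = 4 - F - F**2 (r(F) = 4 - (F*F + F) = 4 - (F**2 + F) = 4 - (F + F**2) = 4 + (-F - F**2) = 4 - F - F**2)
n(S) = -3*S**2 (n(S) = (-3*S)*S = -3*S**2)
(-14 + n(1))*r(1) = (-14 - 3*1**2)*(4 - 1*1 - 1*1**2) = (-14 - 3*1)*(4 - 1 - 1*1) = (-14 - 3)*(4 - 1 - 1) = -17*2 = -34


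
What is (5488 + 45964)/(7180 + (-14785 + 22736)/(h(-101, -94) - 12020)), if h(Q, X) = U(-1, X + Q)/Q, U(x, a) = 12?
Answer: 62464374464/8715946709 ≈ 7.1667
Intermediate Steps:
h(Q, X) = 12/Q
(5488 + 45964)/(7180 + (-14785 + 22736)/(h(-101, -94) - 12020)) = (5488 + 45964)/(7180 + (-14785 + 22736)/(12/(-101) - 12020)) = 51452/(7180 + 7951/(12*(-1/101) - 12020)) = 51452/(7180 + 7951/(-12/101 - 12020)) = 51452/(7180 + 7951/(-1214032/101)) = 51452/(7180 + 7951*(-101/1214032)) = 51452/(7180 - 803051/1214032) = 51452/(8715946709/1214032) = 51452*(1214032/8715946709) = 62464374464/8715946709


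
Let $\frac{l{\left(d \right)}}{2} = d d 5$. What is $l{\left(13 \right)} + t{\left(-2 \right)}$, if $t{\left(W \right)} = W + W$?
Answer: $1686$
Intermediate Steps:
$t{\left(W \right)} = 2 W$
$l{\left(d \right)} = 10 d^{2}$ ($l{\left(d \right)} = 2 d d 5 = 2 d^{2} \cdot 5 = 2 \cdot 5 d^{2} = 10 d^{2}$)
$l{\left(13 \right)} + t{\left(-2 \right)} = 10 \cdot 13^{2} + 2 \left(-2\right) = 10 \cdot 169 - 4 = 1690 - 4 = 1686$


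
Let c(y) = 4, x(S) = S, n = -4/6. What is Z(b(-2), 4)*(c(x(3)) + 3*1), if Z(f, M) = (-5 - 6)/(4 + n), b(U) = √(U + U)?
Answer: -231/10 ≈ -23.100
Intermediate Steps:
n = -⅔ (n = -4*⅙ = -⅔ ≈ -0.66667)
b(U) = √2*√U (b(U) = √(2*U) = √2*√U)
Z(f, M) = -33/10 (Z(f, M) = (-5 - 6)/(4 - ⅔) = -11/10/3 = -11*3/10 = -33/10)
Z(b(-2), 4)*(c(x(3)) + 3*1) = -33*(4 + 3*1)/10 = -33*(4 + 3)/10 = -33/10*7 = -231/10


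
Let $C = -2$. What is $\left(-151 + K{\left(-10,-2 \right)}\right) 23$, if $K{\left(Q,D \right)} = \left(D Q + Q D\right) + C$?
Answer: $-2599$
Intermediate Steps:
$K{\left(Q,D \right)} = -2 + 2 D Q$ ($K{\left(Q,D \right)} = \left(D Q + Q D\right) - 2 = \left(D Q + D Q\right) - 2 = 2 D Q - 2 = -2 + 2 D Q$)
$\left(-151 + K{\left(-10,-2 \right)}\right) 23 = \left(-151 - \left(2 + 4 \left(-10\right)\right)\right) 23 = \left(-151 + \left(-2 + 40\right)\right) 23 = \left(-151 + 38\right) 23 = \left(-113\right) 23 = -2599$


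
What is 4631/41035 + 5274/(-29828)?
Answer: -39142561/611995990 ≈ -0.063959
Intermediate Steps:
4631/41035 + 5274/(-29828) = 4631*(1/41035) + 5274*(-1/29828) = 4631/41035 - 2637/14914 = -39142561/611995990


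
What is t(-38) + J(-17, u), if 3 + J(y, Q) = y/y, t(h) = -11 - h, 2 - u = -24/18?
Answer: 25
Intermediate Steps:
u = 10/3 (u = 2 - (-24)/18 = 2 - 1*(-4/3) = 2 + 4/3 = 10/3 ≈ 3.3333)
J(y, Q) = -2 (J(y, Q) = -3 + y/y = -3 + 1 = -2)
t(-38) + J(-17, u) = (-11 - 1*(-38)) - 2 = (-11 + 38) - 2 = 27 - 2 = 25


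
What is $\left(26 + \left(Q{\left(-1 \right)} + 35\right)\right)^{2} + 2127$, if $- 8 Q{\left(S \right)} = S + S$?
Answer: $\frac{94057}{16} \approx 5878.6$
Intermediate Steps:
$Q{\left(S \right)} = - \frac{S}{4}$ ($Q{\left(S \right)} = - \frac{S + S}{8} = - \frac{2 S}{8} = - \frac{S}{4}$)
$\left(26 + \left(Q{\left(-1 \right)} + 35\right)\right)^{2} + 2127 = \left(26 + \left(\left(- \frac{1}{4}\right) \left(-1\right) + 35\right)\right)^{2} + 2127 = \left(26 + \left(\frac{1}{4} + 35\right)\right)^{2} + 2127 = \left(26 + \frac{141}{4}\right)^{2} + 2127 = \left(\frac{245}{4}\right)^{2} + 2127 = \frac{60025}{16} + 2127 = \frac{94057}{16}$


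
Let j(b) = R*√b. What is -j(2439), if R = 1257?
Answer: -3771*√271 ≈ -62079.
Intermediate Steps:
j(b) = 1257*√b
-j(2439) = -1257*√2439 = -1257*3*√271 = -3771*√271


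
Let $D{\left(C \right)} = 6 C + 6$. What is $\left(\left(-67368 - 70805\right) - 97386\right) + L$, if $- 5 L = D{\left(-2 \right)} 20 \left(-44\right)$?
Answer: $-236615$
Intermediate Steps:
$D{\left(C \right)} = 6 + 6 C$
$L = -1056$ ($L = - \frac{\left(6 + 6 \left(-2\right)\right) 20 \left(-44\right)}{5} = - \frac{\left(6 - 12\right) 20 \left(-44\right)}{5} = - \frac{\left(-6\right) 20 \left(-44\right)}{5} = - \frac{\left(-120\right) \left(-44\right)}{5} = \left(- \frac{1}{5}\right) 5280 = -1056$)
$\left(\left(-67368 - 70805\right) - 97386\right) + L = \left(\left(-67368 - 70805\right) - 97386\right) - 1056 = \left(-138173 - 97386\right) - 1056 = -235559 - 1056 = -236615$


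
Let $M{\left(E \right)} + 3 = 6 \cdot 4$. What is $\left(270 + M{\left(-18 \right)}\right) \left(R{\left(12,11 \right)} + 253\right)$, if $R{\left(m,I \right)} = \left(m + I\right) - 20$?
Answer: $74496$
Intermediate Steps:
$M{\left(E \right)} = 21$ ($M{\left(E \right)} = -3 + 6 \cdot 4 = -3 + 24 = 21$)
$R{\left(m,I \right)} = -20 + I + m$ ($R{\left(m,I \right)} = \left(I + m\right) - 20 = -20 + I + m$)
$\left(270 + M{\left(-18 \right)}\right) \left(R{\left(12,11 \right)} + 253\right) = \left(270 + 21\right) \left(\left(-20 + 11 + 12\right) + 253\right) = 291 \left(3 + 253\right) = 291 \cdot 256 = 74496$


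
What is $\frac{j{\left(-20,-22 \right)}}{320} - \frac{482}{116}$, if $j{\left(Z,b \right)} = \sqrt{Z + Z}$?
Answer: $- \frac{241}{58} + \frac{i \sqrt{10}}{160} \approx -4.1552 + 0.019764 i$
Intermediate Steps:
$j{\left(Z,b \right)} = \sqrt{2} \sqrt{Z}$ ($j{\left(Z,b \right)} = \sqrt{2 Z} = \sqrt{2} \sqrt{Z}$)
$\frac{j{\left(-20,-22 \right)}}{320} - \frac{482}{116} = \frac{\sqrt{2} \sqrt{-20}}{320} - \frac{482}{116} = \sqrt{2} \cdot 2 i \sqrt{5} \cdot \frac{1}{320} - \frac{241}{58} = 2 i \sqrt{10} \cdot \frac{1}{320} - \frac{241}{58} = \frac{i \sqrt{10}}{160} - \frac{241}{58} = - \frac{241}{58} + \frac{i \sqrt{10}}{160}$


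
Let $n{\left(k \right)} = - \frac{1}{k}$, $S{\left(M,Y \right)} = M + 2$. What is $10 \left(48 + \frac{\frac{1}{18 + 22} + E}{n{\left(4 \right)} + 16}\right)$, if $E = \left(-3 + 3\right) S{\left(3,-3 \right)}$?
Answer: $\frac{30241}{63} \approx 480.02$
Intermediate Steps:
$S{\left(M,Y \right)} = 2 + M$
$E = 0$ ($E = \left(-3 + 3\right) \left(2 + 3\right) = 0 \cdot 5 = 0$)
$10 \left(48 + \frac{\frac{1}{18 + 22} + E}{n{\left(4 \right)} + 16}\right) = 10 \left(48 + \frac{\frac{1}{18 + 22} + 0}{- \frac{1}{4} + 16}\right) = 10 \left(48 + \frac{\frac{1}{40} + 0}{\left(-1\right) \frac{1}{4} + 16}\right) = 10 \left(48 + \frac{\frac{1}{40} + 0}{- \frac{1}{4} + 16}\right) = 10 \left(48 + \frac{1}{40 \cdot \frac{63}{4}}\right) = 10 \left(48 + \frac{1}{40} \cdot \frac{4}{63}\right) = 10 \left(48 + \frac{1}{630}\right) = 10 \cdot \frac{30241}{630} = \frac{30241}{63}$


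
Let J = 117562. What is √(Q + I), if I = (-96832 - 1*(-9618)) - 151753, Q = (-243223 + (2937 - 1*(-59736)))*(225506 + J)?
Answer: I*√61941166367 ≈ 2.4888e+5*I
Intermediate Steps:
Q = -61940927400 (Q = (-243223 + (2937 - 1*(-59736)))*(225506 + 117562) = (-243223 + (2937 + 59736))*343068 = (-243223 + 62673)*343068 = -180550*343068 = -61940927400)
I = -238967 (I = (-96832 + 9618) - 151753 = -87214 - 151753 = -238967)
√(Q + I) = √(-61940927400 - 238967) = √(-61941166367) = I*√61941166367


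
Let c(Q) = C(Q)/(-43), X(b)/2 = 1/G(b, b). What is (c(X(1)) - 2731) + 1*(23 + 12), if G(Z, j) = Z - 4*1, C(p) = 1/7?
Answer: -811497/301 ≈ -2696.0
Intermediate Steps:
C(p) = ⅐
G(Z, j) = -4 + Z (G(Z, j) = Z - 4 = -4 + Z)
X(b) = 2/(-4 + b)
c(Q) = -1/301 (c(Q) = (⅐)/(-43) = (⅐)*(-1/43) = -1/301)
(c(X(1)) - 2731) + 1*(23 + 12) = (-1/301 - 2731) + 1*(23 + 12) = -822032/301 + 1*35 = -822032/301 + 35 = -811497/301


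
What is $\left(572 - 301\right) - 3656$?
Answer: $-3385$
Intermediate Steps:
$\left(572 - 301\right) - 3656 = 271 - 3656 = -3385$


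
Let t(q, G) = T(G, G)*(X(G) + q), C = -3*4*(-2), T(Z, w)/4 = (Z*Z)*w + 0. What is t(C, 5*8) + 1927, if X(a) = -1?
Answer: 5889927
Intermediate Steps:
T(Z, w) = 4*w*Z² (T(Z, w) = 4*((Z*Z)*w + 0) = 4*(Z²*w + 0) = 4*(w*Z² + 0) = 4*(w*Z²) = 4*w*Z²)
C = 24 (C = -12*(-2) = 24)
t(q, G) = 4*G³*(-1 + q) (t(q, G) = (4*G*G²)*(-1 + q) = (4*G³)*(-1 + q) = 4*G³*(-1 + q))
t(C, 5*8) + 1927 = 4*(5*8)³*(-1 + 24) + 1927 = 4*40³*23 + 1927 = 4*64000*23 + 1927 = 5888000 + 1927 = 5889927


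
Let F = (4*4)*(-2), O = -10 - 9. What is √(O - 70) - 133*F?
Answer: 4256 + I*√89 ≈ 4256.0 + 9.434*I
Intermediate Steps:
O = -19
F = -32 (F = 16*(-2) = -32)
√(O - 70) - 133*F = √(-19 - 70) - 133*(-32) = √(-89) + 4256 = I*√89 + 4256 = 4256 + I*√89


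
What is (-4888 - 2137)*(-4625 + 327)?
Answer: 30193450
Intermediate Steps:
(-4888 - 2137)*(-4625 + 327) = -7025*(-4298) = 30193450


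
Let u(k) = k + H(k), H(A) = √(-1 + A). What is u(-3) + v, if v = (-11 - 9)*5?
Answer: -103 + 2*I ≈ -103.0 + 2.0*I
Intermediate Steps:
u(k) = k + √(-1 + k)
v = -100 (v = -20*5 = -100)
u(-3) + v = (-3 + √(-1 - 3)) - 100 = (-3 + √(-4)) - 100 = (-3 + 2*I) - 100 = -103 + 2*I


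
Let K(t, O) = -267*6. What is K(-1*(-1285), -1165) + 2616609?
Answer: 2615007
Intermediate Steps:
K(t, O) = -1602
K(-1*(-1285), -1165) + 2616609 = -1602 + 2616609 = 2615007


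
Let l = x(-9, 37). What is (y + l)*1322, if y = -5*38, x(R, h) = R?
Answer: -263078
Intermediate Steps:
l = -9
y = -190
(y + l)*1322 = (-190 - 9)*1322 = -199*1322 = -263078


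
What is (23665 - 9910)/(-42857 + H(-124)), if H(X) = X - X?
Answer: -13755/42857 ≈ -0.32095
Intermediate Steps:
H(X) = 0
(23665 - 9910)/(-42857 + H(-124)) = (23665 - 9910)/(-42857 + 0) = 13755/(-42857) = 13755*(-1/42857) = -13755/42857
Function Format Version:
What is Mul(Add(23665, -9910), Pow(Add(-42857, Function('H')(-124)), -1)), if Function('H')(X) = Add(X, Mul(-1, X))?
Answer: Rational(-13755, 42857) ≈ -0.32095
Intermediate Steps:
Function('H')(X) = 0
Mul(Add(23665, -9910), Pow(Add(-42857, Function('H')(-124)), -1)) = Mul(Add(23665, -9910), Pow(Add(-42857, 0), -1)) = Mul(13755, Pow(-42857, -1)) = Mul(13755, Rational(-1, 42857)) = Rational(-13755, 42857)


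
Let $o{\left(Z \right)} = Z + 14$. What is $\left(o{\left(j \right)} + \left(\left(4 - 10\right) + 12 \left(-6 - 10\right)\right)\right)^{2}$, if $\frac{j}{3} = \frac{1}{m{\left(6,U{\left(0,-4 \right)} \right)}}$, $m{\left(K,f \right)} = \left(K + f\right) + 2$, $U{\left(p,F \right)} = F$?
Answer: $\frac{537289}{16} \approx 33581.0$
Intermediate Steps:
$m{\left(K,f \right)} = 2 + K + f$
$j = \frac{3}{4}$ ($j = \frac{3}{2 + 6 - 4} = \frac{3}{4} \approx 0.75$)
$o{\left(Z \right)} = 14 + Z$
$\left(o{\left(j \right)} + \left(\left(4 - 10\right) + 12 \left(-6 - 10\right)\right)\right)^{2} = \left(\left(14 + \frac{3}{4}\right) + \left(\left(4 - 10\right) + 12 \left(-6 - 10\right)\right)\right)^{2} = \left(\frac{59}{4} + \left(\left(4 - 10\right) + 12 \left(-16\right)\right)\right)^{2} = \left(\frac{59}{4} - 198\right)^{2} = \left(- \frac{733}{4}\right)^{2} = \frac{537289}{16}$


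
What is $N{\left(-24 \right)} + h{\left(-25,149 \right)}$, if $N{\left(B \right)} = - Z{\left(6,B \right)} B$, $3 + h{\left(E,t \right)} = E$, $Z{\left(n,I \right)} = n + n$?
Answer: $260$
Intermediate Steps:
$Z{\left(n,I \right)} = 2 n$
$h{\left(E,t \right)} = -3 + E$
$N{\left(B \right)} = - 12 B$ ($N{\left(B \right)} = - 2 \cdot 6 B = - 12 B$)
$N{\left(-24 \right)} + h{\left(-25,149 \right)} = \left(-12\right) \left(-24\right) - 28 = 288 - 28 = 260$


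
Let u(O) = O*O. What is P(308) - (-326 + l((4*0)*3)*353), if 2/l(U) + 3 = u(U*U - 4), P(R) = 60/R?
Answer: 272159/1001 ≈ 271.89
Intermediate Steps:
u(O) = O²
l(U) = 2/(-3 + (-4 + U²)²) (l(U) = 2/(-3 + (U*U - 4)²) = 2/(-3 + (U² - 4)²) = 2/(-3 + (-4 + U²)²))
P(308) - (-326 + l((4*0)*3)*353) = 60/308 - (-326 + (2/(-3 + (-4 + ((4*0)*3)²)²))*353) = 60*(1/308) - (-326 + (2/(-3 + (-4 + (0*3)²)²))*353) = 15/77 - (-326 + (2/(-3 + (-4 + 0²)²))*353) = 15/77 - (-326 + (2/(-3 + (-4 + 0)²))*353) = 15/77 - (-326 + (2/(-3 + (-4)²))*353) = 15/77 - (-326 + (2/(-3 + 16))*353) = 15/77 - (-326 + (2/13)*353) = 15/77 - (-326 + 706/13) = 15/77 - 1*(-3532/13) = 15/77 + 3532/13 = 272159/1001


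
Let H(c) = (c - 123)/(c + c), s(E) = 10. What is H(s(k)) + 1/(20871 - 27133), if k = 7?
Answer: -353813/62620 ≈ -5.6502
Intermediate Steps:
H(c) = (-123 + c)/(2*c) (H(c) = (-123 + c)/((2*c)) = (-123 + c)*(1/(2*c)) = (-123 + c)/(2*c))
H(s(k)) + 1/(20871 - 27133) = (½)*(-123 + 10)/10 + 1/(20871 - 27133) = (½)*(⅒)*(-113) + 1/(-6262) = -113/20 - 1/6262 = -353813/62620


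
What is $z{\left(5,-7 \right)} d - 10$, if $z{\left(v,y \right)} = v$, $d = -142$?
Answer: $-720$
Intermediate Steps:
$z{\left(5,-7 \right)} d - 10 = 5 \left(-142\right) - 10 = -710 - 10 = -720$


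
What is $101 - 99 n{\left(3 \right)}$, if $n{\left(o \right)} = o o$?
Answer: $-790$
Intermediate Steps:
$n{\left(o \right)} = o^{2}$
$101 - 99 n{\left(3 \right)} = 101 - 99 \cdot 3^{2} = 101 - 891 = -790$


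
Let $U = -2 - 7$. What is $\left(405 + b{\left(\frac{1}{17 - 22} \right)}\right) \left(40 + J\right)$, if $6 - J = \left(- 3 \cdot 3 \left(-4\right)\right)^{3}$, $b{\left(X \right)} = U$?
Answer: $-18457560$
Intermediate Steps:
$U = -9$
$b{\left(X \right)} = -9$
$J = -46650$ ($J = 6 - \left(- 3 \cdot 3 \left(-4\right)\right)^{3} = 6 - \left(\left(-3\right) \left(-12\right)\right)^{3} = 6 - 36^{3} = 6 - 46656 = -46650$)
$\left(405 + b{\left(\frac{1}{17 - 22} \right)}\right) \left(40 + J\right) = \left(405 - 9\right) \left(40 - 46650\right) = 396 \left(-46610\right) = -18457560$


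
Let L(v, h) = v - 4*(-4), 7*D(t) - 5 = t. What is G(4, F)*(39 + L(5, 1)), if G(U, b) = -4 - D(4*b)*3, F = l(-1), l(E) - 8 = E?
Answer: -7620/7 ≈ -1088.6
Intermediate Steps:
l(E) = 8 + E
D(t) = 5/7 + t/7
L(v, h) = 16 + v (L(v, h) = v + 16 = 16 + v)
F = 7 (F = 8 - 1 = 7)
G(U, b) = -43/7 - 12*b/7 (G(U, b) = -4 - (5/7 + (4*b)/7)*3 = -4 - (5/7 + 4*b/7)*3 = -4 + (-5/7 - 4*b/7)*3 = -4 + (-15/7 - 12*b/7) = -43/7 - 12*b/7)
G(4, F)*(39 + L(5, 1)) = (-43/7 - 12/7*7)*(39 + (16 + 5)) = (-43/7 - 12)*(39 + 21) = -127/7*60 = -7620/7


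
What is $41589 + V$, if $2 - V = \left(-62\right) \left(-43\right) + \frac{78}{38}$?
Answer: $\frac{739536}{19} \approx 38923.0$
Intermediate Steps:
$V = - \frac{50655}{19}$ ($V = 2 - \left(\left(-62\right) \left(-43\right) + \frac{78}{38}\right) = 2 - \left(2666 + 78 \cdot \frac{1}{38}\right) = 2 - \left(2666 + \frac{39}{19}\right) = 2 - \frac{50693}{19} = - \frac{50655}{19} \approx -2666.1$)
$41589 + V = 41589 - \frac{50655}{19} = \frac{739536}{19}$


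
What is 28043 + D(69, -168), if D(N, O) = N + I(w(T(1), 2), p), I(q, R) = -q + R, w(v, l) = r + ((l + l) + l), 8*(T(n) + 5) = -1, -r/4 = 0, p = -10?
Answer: 28096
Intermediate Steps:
r = 0 (r = -4*0 = 0)
T(n) = -41/8 (T(n) = -5 + (⅛)*(-1) = -5 - ⅛ = -41/8)
w(v, l) = 3*l (w(v, l) = 0 + ((l + l) + l) = 0 + (2*l + l) = 0 + 3*l = 3*l)
I(q, R) = R - q
D(N, O) = -16 + N (D(N, O) = N + (-10 - 3*2) = N + (-10 - 1*6) = N + (-10 - 6) = N - 16 = -16 + N)
28043 + D(69, -168) = 28043 + (-16 + 69) = 28043 + 53 = 28096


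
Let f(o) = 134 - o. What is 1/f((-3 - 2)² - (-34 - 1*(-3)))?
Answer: 1/78 ≈ 0.012821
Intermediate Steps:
1/f((-3 - 2)² - (-34 - 1*(-3))) = 1/(134 - ((-3 - 2)² - (-34 - 1*(-3)))) = 1/(134 - ((-5)² - (-34 + 3))) = 1/(134 - (25 - 1*(-31))) = 1/(134 - (25 + 31)) = 1/(134 - 1*56) = 1/(134 - 56) = 1/78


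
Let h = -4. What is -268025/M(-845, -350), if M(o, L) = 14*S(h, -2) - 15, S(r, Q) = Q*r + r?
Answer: -268025/41 ≈ -6537.2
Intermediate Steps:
S(r, Q) = r + Q*r
M(o, L) = 41 (M(o, L) = 14*(-4*(1 - 2)) - 15 = 14*(-4*(-1)) - 15 = 14*4 - 15 = 56 - 15 = 41)
-268025/M(-845, -350) = -268025/41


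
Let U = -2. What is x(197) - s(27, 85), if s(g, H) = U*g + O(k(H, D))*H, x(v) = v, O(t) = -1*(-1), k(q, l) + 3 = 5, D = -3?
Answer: 166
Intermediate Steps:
k(q, l) = 2 (k(q, l) = -3 + 5 = 2)
O(t) = 1
s(g, H) = H - 2*g (s(g, H) = -2*g + 1*H = -2*g + H = H - 2*g)
x(197) - s(27, 85) = 197 - (85 - 2*27) = 197 - (85 - 54) = 197 - 1*31 = 197 - 31 = 166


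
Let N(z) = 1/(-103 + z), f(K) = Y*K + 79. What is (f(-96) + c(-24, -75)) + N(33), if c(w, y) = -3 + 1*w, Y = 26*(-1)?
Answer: 178359/70 ≈ 2548.0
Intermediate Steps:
Y = -26
f(K) = 79 - 26*K (f(K) = -26*K + 79 = 79 - 26*K)
c(w, y) = -3 + w
(f(-96) + c(-24, -75)) + N(33) = ((79 - 26*(-96)) + (-3 - 24)) + 1/(-103 + 33) = ((79 + 2496) - 27) + 1/(-70) = (2575 - 27) - 1/70 = 2548 - 1/70 = 178359/70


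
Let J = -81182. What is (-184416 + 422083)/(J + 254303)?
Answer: 237667/173121 ≈ 1.3728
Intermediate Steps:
(-184416 + 422083)/(J + 254303) = (-184416 + 422083)/(-81182 + 254303) = 237667/173121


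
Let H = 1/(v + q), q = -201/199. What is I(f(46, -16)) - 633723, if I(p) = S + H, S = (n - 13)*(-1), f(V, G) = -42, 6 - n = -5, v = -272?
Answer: -34429428408/54329 ≈ -6.3372e+5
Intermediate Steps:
n = 11 (n = 6 - 1*(-5) = 6 + 5 = 11)
q = -201/199 (q = -201*1/199 = -201/199 ≈ -1.0100)
S = 2 (S = (11 - 13)*(-1) = -2*(-1) = 2)
H = -199/54329 (H = 1/(-272 - 201/199) = 1/(-54329/199) = -199/54329 ≈ -0.0036629)
I(p) = 108459/54329 (I(p) = 2 - 199/54329 = 108459/54329)
I(f(46, -16)) - 633723 = 108459/54329 - 633723 = -34429428408/54329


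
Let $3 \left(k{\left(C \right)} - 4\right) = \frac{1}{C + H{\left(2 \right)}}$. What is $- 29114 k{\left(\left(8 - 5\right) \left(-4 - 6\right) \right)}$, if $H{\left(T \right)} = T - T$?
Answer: $- \frac{5225963}{45} \approx -1.1613 \cdot 10^{5}$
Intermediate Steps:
$H{\left(T \right)} = 0$
$k{\left(C \right)} = 4 + \frac{1}{3 C}$ ($k{\left(C \right)} = 4 + \frac{1}{3 \left(C + 0\right)} = 4 + \frac{1}{3 C}$)
$- 29114 k{\left(\left(8 - 5\right) \left(-4 - 6\right) \right)} = - 29114 \left(4 + \frac{1}{3 \left(8 - 5\right) \left(-4 - 6\right)}\right) = - 29114 \left(4 + \frac{1}{3 \cdot 3 \left(-10\right)}\right) = - 29114 \left(4 + \frac{1}{3 \left(-30\right)}\right) = - 29114 \left(4 + \frac{1}{3} \left(- \frac{1}{30}\right)\right) = - 29114 \left(4 - \frac{1}{90}\right) = \left(-29114\right) \frac{359}{90} = - \frac{5225963}{45}$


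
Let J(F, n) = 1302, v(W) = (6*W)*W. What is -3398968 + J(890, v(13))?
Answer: -3397666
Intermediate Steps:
v(W) = 6*W²
-3398968 + J(890, v(13)) = -3398968 + 1302 = -3397666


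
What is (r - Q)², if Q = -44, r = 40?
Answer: 7056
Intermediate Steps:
(r - Q)² = (40 - 1*(-44))² = (40 + 44)² = 84² = 7056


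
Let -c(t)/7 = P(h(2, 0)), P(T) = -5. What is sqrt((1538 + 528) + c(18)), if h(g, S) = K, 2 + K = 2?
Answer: sqrt(2101) ≈ 45.837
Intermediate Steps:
K = 0 (K = -2 + 2 = 0)
h(g, S) = 0
c(t) = 35 (c(t) = -7*(-5) = 35)
sqrt((1538 + 528) + c(18)) = sqrt((1538 + 528) + 35) = sqrt(2066 + 35) = sqrt(2101)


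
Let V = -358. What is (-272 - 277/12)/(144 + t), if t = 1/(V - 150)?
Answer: -449707/219453 ≈ -2.0492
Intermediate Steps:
t = -1/508 (t = 1/(-358 - 150) = 1/(-508) = -1/508 ≈ -0.0019685)
(-272 - 277/12)/(144 + t) = (-272 - 277/12)/(144 - 1/508) = (-272 - 277*1/12)/(73151/508) = (-272 - 277/12)*(508/73151) = -3541/12*508/73151 = -449707/219453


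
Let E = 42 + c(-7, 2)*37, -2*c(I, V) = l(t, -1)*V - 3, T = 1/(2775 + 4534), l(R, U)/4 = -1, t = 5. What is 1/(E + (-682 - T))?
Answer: -14618/6380759 ≈ -0.0022909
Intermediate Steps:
l(R, U) = -4 (l(R, U) = 4*(-1) = -4)
T = 1/7309 ≈ 0.00013682
c(I, V) = 3/2 + 2*V (c(I, V) = -(-4*V - 3)/2 = -(-3 - 4*V)/2 = 3/2 + 2*V)
E = 491/2 (E = 42 + (3/2 + 2*2)*37 = 42 + (3/2 + 4)*37 = 42 + (11/2)*37 = 42 + 407/2 = 491/2 ≈ 245.50)
1/(E + (-682 - T)) = 1/(491/2 + (-682 - 1*1/7309)) = 1/(491/2 + (-682 - 1/7309)) = 1/(491/2 - 4984739/7309) = 1/(-6380759/14618) = -14618/6380759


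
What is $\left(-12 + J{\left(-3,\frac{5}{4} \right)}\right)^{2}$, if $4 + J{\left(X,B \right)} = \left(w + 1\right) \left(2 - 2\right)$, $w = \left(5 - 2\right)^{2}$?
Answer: $256$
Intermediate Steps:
$w = 9$ ($w = 3^{2} = 9$)
$J{\left(X,B \right)} = -4$ ($J{\left(X,B \right)} = -4 + \left(9 + 1\right) \left(2 - 2\right) = -4 + 10 \cdot 0 = -4 + 0 = -4$)
$\left(-12 + J{\left(-3,\frac{5}{4} \right)}\right)^{2} = \left(-12 - 4\right)^{2} = \left(-16\right)^{2} = 256$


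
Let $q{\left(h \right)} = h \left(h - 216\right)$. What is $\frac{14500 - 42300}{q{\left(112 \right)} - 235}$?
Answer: $\frac{27800}{11883} \approx 2.3395$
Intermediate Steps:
$q{\left(h \right)} = h \left(-216 + h\right)$
$\frac{14500 - 42300}{q{\left(112 \right)} - 235} = \frac{14500 - 42300}{112 \left(-216 + 112\right) - 235} = - \frac{27800}{112 \left(-104\right) - 235} = - \frac{27800}{-11648 - 235} = - \frac{27800}{-11883} = \left(-27800\right) \left(- \frac{1}{11883}\right) = \frac{27800}{11883}$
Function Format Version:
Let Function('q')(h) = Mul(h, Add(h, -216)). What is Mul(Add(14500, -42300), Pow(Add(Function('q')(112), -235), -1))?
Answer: Rational(27800, 11883) ≈ 2.3395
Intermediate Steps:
Function('q')(h) = Mul(h, Add(-216, h))
Mul(Add(14500, -42300), Pow(Add(Function('q')(112), -235), -1)) = Mul(Add(14500, -42300), Pow(Add(Mul(112, Add(-216, 112)), -235), -1)) = Mul(-27800, Pow(Add(Mul(112, -104), -235), -1)) = Mul(-27800, Pow(Add(-11648, -235), -1)) = Mul(-27800, Pow(-11883, -1)) = Mul(-27800, Rational(-1, 11883)) = Rational(27800, 11883)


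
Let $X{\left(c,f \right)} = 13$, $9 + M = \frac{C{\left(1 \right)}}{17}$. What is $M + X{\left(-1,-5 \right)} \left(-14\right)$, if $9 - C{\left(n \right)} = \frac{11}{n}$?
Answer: $- \frac{3249}{17} \approx -191.12$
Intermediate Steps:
$C{\left(n \right)} = 9 - \frac{11}{n}$
$M = - \frac{155}{17}$ ($M = -9 + \frac{9 - \frac{11}{1}}{17} = -9 + \left(9 - 11\right) \frac{1}{17} = -9 - \frac{2}{17} = - \frac{155}{17} \approx -9.1176$)
$M + X{\left(-1,-5 \right)} \left(-14\right) = - \frac{155}{17} + 13 \left(-14\right) = - \frac{155}{17} - 182 = - \frac{3249}{17}$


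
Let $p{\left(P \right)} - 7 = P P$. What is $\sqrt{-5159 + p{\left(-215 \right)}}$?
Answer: $\sqrt{41073} \approx 202.66$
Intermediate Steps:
$p{\left(P \right)} = 7 + P^{2}$ ($p{\left(P \right)} = 7 + P P = 7 + P^{2}$)
$\sqrt{-5159 + p{\left(-215 \right)}} = \sqrt{-5159 + \left(7 + \left(-215\right)^{2}\right)} = \sqrt{-5159 + \left(7 + 46225\right)} = \sqrt{-5159 + 46232} = \sqrt{41073}$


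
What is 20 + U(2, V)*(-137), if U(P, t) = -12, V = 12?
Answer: 1664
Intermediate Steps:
20 + U(2, V)*(-137) = 20 - 12*(-137) = 20 + 1644 = 1664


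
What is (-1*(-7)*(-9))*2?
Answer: -126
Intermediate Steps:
(-1*(-7)*(-9))*2 = (7*(-9))*2 = -63*2 = -126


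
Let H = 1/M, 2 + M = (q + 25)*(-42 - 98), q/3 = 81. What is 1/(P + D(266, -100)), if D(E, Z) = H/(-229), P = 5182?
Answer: 8592538/44526531917 ≈ 0.00019298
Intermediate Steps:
q = 243 (q = 3*81 = 243)
M = -37522 (M = -2 + (243 + 25)*(-42 - 98) = -2 + 268*(-140) = -2 - 37520 = -37522)
H = -1/37522 (H = 1/(-37522) = -1/37522 ≈ -2.6651e-5)
D(E, Z) = 1/8592538 (D(E, Z) = -1/37522/(-229) = -1/37522*(-1/229) = 1/8592538)
1/(P + D(266, -100)) = 1/(5182 + 1/8592538) = 1/(44526531917/8592538) = 8592538/44526531917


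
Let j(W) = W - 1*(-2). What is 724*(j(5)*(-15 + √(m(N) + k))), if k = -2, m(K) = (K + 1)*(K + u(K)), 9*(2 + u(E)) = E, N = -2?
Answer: -76020 + 10136*√5/3 ≈ -68465.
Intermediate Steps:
u(E) = -2 + E/9
j(W) = 2 + W (j(W) = W + 2 = 2 + W)
m(K) = (1 + K)*(-2 + 10*K/9) (m(K) = (K + 1)*(K + (-2 + K/9)) = (1 + K)*(-2 + 10*K/9))
724*(j(5)*(-15 + √(m(N) + k))) = 724*((2 + 5)*(-15 + √((-2 - 8/9*(-2) + (10/9)*(-2)²) - 2))) = 724*(7*(-15 + √((-2 + 16/9 + (10/9)*4) - 2))) = 724*(7*(-15 + √((-2 + 16/9 + 40/9) - 2))) = 724*(7*(-15 + √(38/9 - 2))) = 724*(7*(-15 + √(20/9))) = 724*(7*(-15 + 2*√5/3)) = 724*(-105 + 14*√5/3) = -76020 + 10136*√5/3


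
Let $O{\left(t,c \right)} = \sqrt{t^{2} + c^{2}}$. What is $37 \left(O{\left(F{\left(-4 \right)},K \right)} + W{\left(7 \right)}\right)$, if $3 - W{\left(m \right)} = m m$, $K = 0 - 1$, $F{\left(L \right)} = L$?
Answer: $-1702 + 37 \sqrt{17} \approx -1549.4$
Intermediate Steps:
$K = -1$
$W{\left(m \right)} = 3 - m^{2}$ ($W{\left(m \right)} = 3 - m m = 3 - m^{2}$)
$O{\left(t,c \right)} = \sqrt{c^{2} + t^{2}}$
$37 \left(O{\left(F{\left(-4 \right)},K \right)} + W{\left(7 \right)}\right) = 37 \left(\sqrt{\left(-1\right)^{2} + \left(-4\right)^{2}} + \left(3 - 7^{2}\right)\right) = 37 \left(\sqrt{1 + 16} + \left(3 - 49\right)\right) = 37 \left(\sqrt{17} + \left(3 - 49\right)\right) = 37 \left(\sqrt{17} - 46\right) = 37 \left(-46 + \sqrt{17}\right) = -1702 + 37 \sqrt{17}$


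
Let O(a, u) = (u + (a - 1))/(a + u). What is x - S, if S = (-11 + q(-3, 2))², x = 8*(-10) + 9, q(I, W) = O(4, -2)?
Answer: -725/4 ≈ -181.25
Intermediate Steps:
O(a, u) = (-1 + a + u)/(a + u) (O(a, u) = (u + (-1 + a))/(a + u) = (-1 + a + u)/(a + u))
q(I, W) = ½ (q(I, W) = (-1 + 4 - 2)/(4 - 2) = 1/2 = (½)*1 = ½)
x = -71 (x = -80 + 9 = -71)
S = 441/4 (S = (-11 + ½)² = (-21/2)² = 441/4 ≈ 110.25)
x - S = -71 - 1*441/4 = -71 - 441/4 = -725/4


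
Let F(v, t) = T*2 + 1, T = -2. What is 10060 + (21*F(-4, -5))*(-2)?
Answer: 10186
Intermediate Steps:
F(v, t) = -3 (F(v, t) = -2*2 + 1 = -4 + 1 = -3)
10060 + (21*F(-4, -5))*(-2) = 10060 + (21*(-3))*(-2) = 10060 - 63*(-2) = 10060 + 126 = 10186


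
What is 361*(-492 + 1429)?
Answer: 338257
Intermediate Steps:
361*(-492 + 1429) = 361*937 = 338257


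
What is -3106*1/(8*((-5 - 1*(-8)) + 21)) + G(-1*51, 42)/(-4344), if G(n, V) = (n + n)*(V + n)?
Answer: -284765/17376 ≈ -16.388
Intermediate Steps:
G(n, V) = 2*n*(V + n) (G(n, V) = (2*n)*(V + n) = 2*n*(V + n))
-3106*1/(8*((-5 - 1*(-8)) + 21)) + G(-1*51, 42)/(-4344) = -3106*1/(8*((-5 - 1*(-8)) + 21)) + (2*(-1*51)*(42 - 1*51))/(-4344) = -3106*1/(8*((-5 + 8) + 21)) + (2*(-51)*(42 - 51))*(-1/4344) = -3106*1/(8*(3 + 21)) + (2*(-51)*(-9))*(-1/4344) = -3106/(24*8) + 918*(-1/4344) = -3106/192 - 153/724 = -3106*1/192 - 153/724 = -1553/96 - 153/724 = -284765/17376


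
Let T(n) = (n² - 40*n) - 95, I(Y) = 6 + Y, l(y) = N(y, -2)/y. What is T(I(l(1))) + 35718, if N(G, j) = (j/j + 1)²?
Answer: 35323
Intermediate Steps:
N(G, j) = 4 (N(G, j) = (1 + 1)² = 2² = 4)
l(y) = 4/y
T(n) = -95 + n² - 40*n
T(I(l(1))) + 35718 = (-95 + (6 + 4/1)² - 40*(6 + 4/1)) + 35718 = (-95 + (6 + 4*1)² - 40*(6 + 4*1)) + 35718 = (-95 + (6 + 4)² - 40*(6 + 4)) + 35718 = (-95 + 10² - 40*10) + 35718 = (-95 + 100 - 400) + 35718 = -395 + 35718 = 35323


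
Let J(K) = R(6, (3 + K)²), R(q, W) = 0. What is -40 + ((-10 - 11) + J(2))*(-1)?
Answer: -19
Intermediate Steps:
J(K) = 0
-40 + ((-10 - 11) + J(2))*(-1) = -40 + ((-10 - 11) + 0)*(-1) = -40 + (-21 + 0)*(-1) = -40 - 21*(-1) = -40 + 21 = -19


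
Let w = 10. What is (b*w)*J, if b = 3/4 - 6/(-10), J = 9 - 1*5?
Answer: 54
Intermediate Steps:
J = 4 (J = 9 - 5 = 4)
b = 27/20 (b = 3*(1/4) - 6*(-1/10) = 3/4 + 3/5 = 27/20 ≈ 1.3500)
(b*w)*J = ((27/20)*10)*4 = (27/2)*4 = 54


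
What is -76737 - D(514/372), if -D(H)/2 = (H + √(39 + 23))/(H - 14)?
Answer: -180102253/2347 - 372*√62/2347 ≈ -76739.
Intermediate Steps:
D(H) = -2*(H + √62)/(-14 + H) (D(H) = -2*(H + √(39 + 23))/(H - 14) = -2*(H + √62)/(-14 + H))
-76737 - D(514/372) = -76737 - 2*(-514/372 - √62)/(-14 + 514/372) = -76737 - 2*(-514/372 - √62)/(-14 + 514*(1/372)) = -76737 - 2*(-1*257/186 - √62)/(-14 + 257/186) = -76737 - 2*(-257/186 - √62)/(-2347/186) = -76737 - 2*(-186)*(-257/186 - √62)/2347 = -76737 - (514/2347 + 372*√62/2347) = -76737 + (-514/2347 - 372*√62/2347) = -180102253/2347 - 372*√62/2347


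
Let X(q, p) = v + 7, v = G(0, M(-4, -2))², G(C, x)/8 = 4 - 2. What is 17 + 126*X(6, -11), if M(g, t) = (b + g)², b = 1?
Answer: 33155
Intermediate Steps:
M(g, t) = (1 + g)²
G(C, x) = 16 (G(C, x) = 8*(4 - 2) = 8*2 = 16)
v = 256 (v = 16² = 256)
X(q, p) = 263 (X(q, p) = 256 + 7 = 263)
17 + 126*X(6, -11) = 17 + 126*263 = 17 + 33138 = 33155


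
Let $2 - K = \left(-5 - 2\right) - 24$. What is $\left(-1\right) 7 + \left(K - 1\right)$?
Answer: $25$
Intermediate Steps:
$K = 33$ ($K = 2 - \left(\left(-5 - 2\right) - 24\right) = 2 - \left(-7 - 24\right) = 2 - -31 = 2 + 31 = 33$)
$\left(-1\right) 7 + \left(K - 1\right) = \left(-1\right) 7 + \left(33 - 1\right) = -7 + \left(33 - 1\right) = -7 + 32 = 25$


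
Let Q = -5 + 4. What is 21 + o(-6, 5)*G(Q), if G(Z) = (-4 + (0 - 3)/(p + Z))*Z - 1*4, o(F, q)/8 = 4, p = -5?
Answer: 5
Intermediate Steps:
o(F, q) = 32 (o(F, q) = 8*4 = 32)
Q = -1
G(Z) = -4 + Z*(-4 - 3/(-5 + Z)) (G(Z) = (-4 + (0 - 3)/(-5 + Z))*Z - 1*4 = (-4 - 3/(-5 + Z))*Z - 4 = Z*(-4 - 3/(-5 + Z)) - 4 = -4 + Z*(-4 - 3/(-5 + Z)))
21 + o(-6, 5)*G(Q) = 21 + 32*((20 - 4*(-1)² + 13*(-1))/(-5 - 1)) = 21 + 32*((20 - 4*1 - 13)/(-6)) = 21 + 32*(-(20 - 4 - 13)/6) = 21 + 32*(-⅙*3) = 21 + 32*(-½) = 21 - 16 = 5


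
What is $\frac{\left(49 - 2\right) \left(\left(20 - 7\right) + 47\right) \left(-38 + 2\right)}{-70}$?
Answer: $\frac{10152}{7} \approx 1450.3$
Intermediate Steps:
$\frac{\left(49 - 2\right) \left(\left(20 - 7\right) + 47\right) \left(-38 + 2\right)}{-70} = 47 \left(13 + 47\right) \left(-36\right) \left(- \frac{1}{70}\right) = 47 \cdot 60 \left(-36\right) \left(- \frac{1}{70}\right) = 47 \left(-2160\right) \left(- \frac{1}{70}\right) = \left(-101520\right) \left(- \frac{1}{70}\right) = \frac{10152}{7}$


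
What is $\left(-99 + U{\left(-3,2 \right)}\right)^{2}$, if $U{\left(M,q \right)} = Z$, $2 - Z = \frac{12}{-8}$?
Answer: $\frac{36481}{4} \approx 9120.3$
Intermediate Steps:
$Z = \frac{7}{2}$ ($Z = 2 - \frac{12}{-8} = 2 - 12 \left(- \frac{1}{8}\right) = 2 - - \frac{3}{2} = 2 + \frac{3}{2} = \frac{7}{2} \approx 3.5$)
$U{\left(M,q \right)} = \frac{7}{2}$
$\left(-99 + U{\left(-3,2 \right)}\right)^{2} = \left(-99 + \frac{7}{2}\right)^{2} = \left(- \frac{191}{2}\right)^{2} = \frac{36481}{4}$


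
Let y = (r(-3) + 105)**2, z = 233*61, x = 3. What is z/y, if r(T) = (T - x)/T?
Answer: 14213/11449 ≈ 1.2414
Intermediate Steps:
z = 14213
r(T) = (-3 + T)/T (r(T) = (T - 1*3)/T = (T - 3)/T = (-3 + T)/T)
y = 11449 (y = ((-3 - 3)/(-3) + 105)**2 = (-1/3*(-6) + 105)**2 = (2 + 105)**2 = 107**2 = 11449)
z/y = 14213/11449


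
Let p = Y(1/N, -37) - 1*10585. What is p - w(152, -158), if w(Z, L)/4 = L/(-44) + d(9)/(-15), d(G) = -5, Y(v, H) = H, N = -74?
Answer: -351044/33 ≈ -10638.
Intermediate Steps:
w(Z, L) = 4/3 - L/11 (w(Z, L) = 4*(L/(-44) - 5/(-15)) = 4*(L*(-1/44) - 5*(-1/15)) = 4*(-L/44 + 1/3) = 4*(1/3 - L/44) = 4/3 - L/11)
p = -10622 (p = -37 - 1*10585 = -37 - 10585 = -10622)
p - w(152, -158) = -10622 - (4/3 - 1/11*(-158)) = -10622 - (4/3 + 158/11) = -10622 - 1*518/33 = -10622 - 518/33 = -351044/33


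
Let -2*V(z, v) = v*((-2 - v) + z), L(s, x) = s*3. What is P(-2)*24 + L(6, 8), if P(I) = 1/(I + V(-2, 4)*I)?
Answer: 294/17 ≈ 17.294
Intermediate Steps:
L(s, x) = 3*s
V(z, v) = -v*(-2 + z - v)/2 (V(z, v) = -v*((-2 - v) + z)/2 = -v*(-2 + z - v)/2)
P(I) = 1/(17*I) (P(I) = 1/(I + ((½)*4*(2 + 4 - 1*(-2)))*I) = 1/(I + ((½)*4*(2 + 4 + 2))*I) = 1/(I + ((½)*4*8)*I) = 1/(I + 16*I) = 1/(17*I))
P(-2)*24 + L(6, 8) = ((1/17)/(-2))*24 + 3*6 = ((1/17)*(-½))*24 + 18 = -1/34*24 + 18 = -12/17 + 18 = 294/17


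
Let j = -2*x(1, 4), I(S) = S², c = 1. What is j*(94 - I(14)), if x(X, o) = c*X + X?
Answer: 408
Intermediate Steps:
x(X, o) = 2*X (x(X, o) = 1*X + X = X + X = 2*X)
j = -4 ≈ -4.0000
j*(94 - I(14)) = -4*(94 - 1*14²) = -4*(94 - 1*196) = -4*(94 - 196) = -4*(-102) = 408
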